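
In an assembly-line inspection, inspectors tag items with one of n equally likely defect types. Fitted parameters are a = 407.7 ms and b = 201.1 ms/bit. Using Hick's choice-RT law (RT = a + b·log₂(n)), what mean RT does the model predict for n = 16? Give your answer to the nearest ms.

1212 ms

log₂(16) = 4 bits, so RT = 407.7 + 201.1 × 4 ≈ 1212.100 ms.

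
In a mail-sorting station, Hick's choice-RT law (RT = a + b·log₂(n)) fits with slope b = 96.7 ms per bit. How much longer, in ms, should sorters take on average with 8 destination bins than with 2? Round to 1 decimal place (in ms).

193.4 ms

ΔRT = (a + b log₂ n₂) − (a + b log₂ n₁) = b·(log₂ n₂ − log₂ n₁).
log₂(8) − log₂(2) = log₂(8/2) = log₂(4) = 2.
ΔRT = 96.7 × 2.0000 = 193.400 ms.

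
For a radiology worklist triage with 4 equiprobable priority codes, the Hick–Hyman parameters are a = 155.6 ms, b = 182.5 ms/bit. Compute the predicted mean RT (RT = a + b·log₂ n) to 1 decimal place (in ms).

log₂(4) = 2 bits, so RT = 155.6 + 182.5 × 2 ≈ 520.600 ms.

520.6 ms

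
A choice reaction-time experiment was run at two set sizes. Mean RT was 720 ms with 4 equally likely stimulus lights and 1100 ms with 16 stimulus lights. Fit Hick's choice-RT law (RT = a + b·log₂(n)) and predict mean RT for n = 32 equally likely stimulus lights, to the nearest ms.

Solve the two-equation system in a and b:
  b = (1100 − 720) / (log₂ 16 − log₂ 4) = 380 / (4 − 2) = 190 ms/bit
  a = 720 − 190 × 2 = 340 ms
Then RT(32) = 340 + 190 × log₂ 32 = 340 + 190 × 5 ≈ 1290.000 ms.

1290 ms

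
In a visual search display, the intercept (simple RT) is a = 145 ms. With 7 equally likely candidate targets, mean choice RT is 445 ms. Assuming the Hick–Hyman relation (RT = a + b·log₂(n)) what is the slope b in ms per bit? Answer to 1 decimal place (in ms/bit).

7 alternatives carry log₂ 7 = 2.8074 bits; the choice cost is 445 − 145 = 300 ms, so b = 300/2.8074 = 106.862 ms/bit.

106.9 ms/bit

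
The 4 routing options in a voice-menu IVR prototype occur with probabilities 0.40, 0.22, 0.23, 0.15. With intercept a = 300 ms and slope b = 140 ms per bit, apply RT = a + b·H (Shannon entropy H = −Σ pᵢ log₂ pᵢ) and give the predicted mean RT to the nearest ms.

H = 0.40·log₂(1/0.40) + 0.22·log₂(1/0.22) + 0.23·log₂(1/0.23) + 0.15·log₂(1/0.15) = 1.9076 bits.
RT = 300 + 140 × 1.9076 = 567.06 ms.

567 ms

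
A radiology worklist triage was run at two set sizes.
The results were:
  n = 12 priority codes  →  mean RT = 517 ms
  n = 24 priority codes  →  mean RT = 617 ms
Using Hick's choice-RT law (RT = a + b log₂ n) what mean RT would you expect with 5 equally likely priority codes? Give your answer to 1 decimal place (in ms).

390.7 ms

RT is linear in log₂ n, so two points fix the line:
  b = (617 − 517) / (log₂ 24 − log₂ 12) = 100 / (4.5850 − 3.5850) = 100.000 ms/bit
  a = 517 − 100.000 × 3.5850 = 158.504 ms
Then RT(5) = 158.504 + 100.000 × log₂ 5 = 158.504 + 100.000 × 2.3219 ≈ 390.697 ms.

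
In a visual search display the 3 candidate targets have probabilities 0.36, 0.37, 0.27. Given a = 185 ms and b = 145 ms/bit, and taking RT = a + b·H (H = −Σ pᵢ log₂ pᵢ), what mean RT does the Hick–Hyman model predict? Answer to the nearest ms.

413 ms

H = 0.36·log₂(1/0.36) + 0.37·log₂(1/0.37) + 0.27·log₂(1/0.27) = 1.5714 bits.
RT = 185 + 145 × 1.5714 = 412.85 ms.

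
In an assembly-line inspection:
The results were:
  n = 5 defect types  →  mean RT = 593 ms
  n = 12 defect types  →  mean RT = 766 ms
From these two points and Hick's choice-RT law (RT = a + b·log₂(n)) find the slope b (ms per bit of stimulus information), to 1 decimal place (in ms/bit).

137.0 ms/bit

b = (RT₂ − RT₁)/(log₂ n₂ − log₂ n₁) = (766 − 593)/(3.5850 − 2.3219) = 136.972 ms/bit.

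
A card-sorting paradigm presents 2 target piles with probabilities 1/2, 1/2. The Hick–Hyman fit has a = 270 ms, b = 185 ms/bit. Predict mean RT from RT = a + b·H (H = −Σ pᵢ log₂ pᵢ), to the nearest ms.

H = −Σ pᵢ log₂ pᵢ = 0.5·1 + 0.5·1 = 1.000 bits.
RT = 270 + 185 × 1.000 = 455.00 ms.

455 ms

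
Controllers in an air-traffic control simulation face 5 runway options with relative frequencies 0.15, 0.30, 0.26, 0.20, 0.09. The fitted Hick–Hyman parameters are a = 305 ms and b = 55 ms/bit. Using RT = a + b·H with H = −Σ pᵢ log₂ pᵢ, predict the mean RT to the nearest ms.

427 ms

Entropy contributions −pᵢ log₂ pᵢ: 0.4105, 0.5211, 0.5053, 0.4644, 0.3127; sum H = 2.2140 bits.
RT = a + bH = 305 + 55·2.2140 = 426.77 ms.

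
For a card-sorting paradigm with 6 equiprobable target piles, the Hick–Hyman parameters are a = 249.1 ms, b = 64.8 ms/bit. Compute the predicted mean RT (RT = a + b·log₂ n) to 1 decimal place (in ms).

log₂(6) = 2.5850 bits, so RT = 249.1 + 64.8 × 2.5850 ≈ 416.606 ms.

416.6 ms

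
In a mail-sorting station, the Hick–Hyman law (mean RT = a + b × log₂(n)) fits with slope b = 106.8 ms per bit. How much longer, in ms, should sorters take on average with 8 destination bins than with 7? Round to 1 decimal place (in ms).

20.6 ms

Only the slope matters, since a is common to both: ΔRT = b·log₂(n₂/n₁).
log₂(8) − log₂(7) = 3 − 2.8074 = 0.1926.
ΔRT = 106.8 × 0.1926 = 20.574 ms.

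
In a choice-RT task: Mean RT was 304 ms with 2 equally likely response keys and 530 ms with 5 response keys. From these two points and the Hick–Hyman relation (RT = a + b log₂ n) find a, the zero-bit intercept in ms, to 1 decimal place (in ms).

Slope: b = (530 − 304) / (log₂ 5 − log₂ 2) = 226/1.3219 = 170.962 ms/bit.
Intercept: a = 304 − 170.962·log₂(2) = 133.038 ms.

133.0 ms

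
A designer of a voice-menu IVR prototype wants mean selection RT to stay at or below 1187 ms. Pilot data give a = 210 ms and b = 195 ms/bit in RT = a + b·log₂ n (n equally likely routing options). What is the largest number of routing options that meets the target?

32

Set 210 + 195·log₂ n ≤ 1187 → log₂ n ≤ (1187 − 210)/195 = 5.0103.
So n ≤ 2^5.0103 = 32.228; the largest integer n is 32.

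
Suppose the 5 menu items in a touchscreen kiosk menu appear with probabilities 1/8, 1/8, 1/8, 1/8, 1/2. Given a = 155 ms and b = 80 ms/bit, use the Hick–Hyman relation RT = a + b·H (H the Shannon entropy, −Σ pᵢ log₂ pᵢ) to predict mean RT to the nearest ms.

H = −Σ pᵢ log₂ pᵢ = 0.125·3 + 0.125·3 + 0.125·3 + 0.125·3 + 0.5·1 = 2.000 bits.
RT = 155 + 80 × 2.000 = 315.00 ms.

315 ms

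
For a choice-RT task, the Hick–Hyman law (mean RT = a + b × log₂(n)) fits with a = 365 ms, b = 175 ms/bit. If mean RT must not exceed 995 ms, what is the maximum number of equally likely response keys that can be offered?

Set 365 + 175·log₂ n ≤ 995 → log₂ n ≤ (995 − 365)/175 = 3.6000.
So n ≤ 2^3.6000 = 12.126; the largest integer n is 12.

12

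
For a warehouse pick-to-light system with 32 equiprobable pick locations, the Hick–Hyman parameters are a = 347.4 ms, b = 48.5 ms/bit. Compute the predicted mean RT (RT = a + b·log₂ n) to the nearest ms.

log₂(32) = 5 bits, so RT = 347.4 + 48.5 × 5 ≈ 589.900 ms.

590 ms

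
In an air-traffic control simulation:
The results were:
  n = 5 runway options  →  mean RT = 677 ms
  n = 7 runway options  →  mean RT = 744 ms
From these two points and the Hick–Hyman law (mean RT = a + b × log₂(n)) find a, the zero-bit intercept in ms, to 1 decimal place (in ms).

Slope: b = (744 − 677) / (log₂ 7 − log₂ 5) = 67/0.4854 = 138.023 ms/bit.
a = RT₁ − b·log₂ n₁ = 677 − 138.023 × 2.3219 = 356.521 ms.

356.5 ms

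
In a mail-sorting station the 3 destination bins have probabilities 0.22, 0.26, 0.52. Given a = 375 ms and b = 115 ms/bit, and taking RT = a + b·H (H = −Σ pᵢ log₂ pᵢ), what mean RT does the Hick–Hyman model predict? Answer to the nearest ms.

H = 0.22·log₂(1/0.22) + 0.26·log₂(1/0.26) + 0.52·log₂(1/0.52) = 1.4764 bits.
RT = 375 + 115 × 1.4764 = 544.79 ms.

545 ms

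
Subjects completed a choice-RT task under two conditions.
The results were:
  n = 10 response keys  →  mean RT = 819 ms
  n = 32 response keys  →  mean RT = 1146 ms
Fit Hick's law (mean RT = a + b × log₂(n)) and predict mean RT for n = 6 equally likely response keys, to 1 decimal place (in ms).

Fit slope and intercept:
  b = (1146 − 819) / (log₂ 32 − log₂ 10) = 327 / (5 − 3.3219) = 194.867 ms/bit
  a = 819 − 194.867 × 3.3219 = 171.667 ms
Then RT(6) = 171.667 + 194.867 × log₂ 6 = 171.667 + 194.867 × 2.5850 ≈ 675.390 ms.

675.4 ms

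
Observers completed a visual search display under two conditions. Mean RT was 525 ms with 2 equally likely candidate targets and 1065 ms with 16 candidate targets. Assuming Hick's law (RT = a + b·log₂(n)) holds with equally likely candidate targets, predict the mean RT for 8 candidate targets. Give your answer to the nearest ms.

Fit slope and intercept:
  b = (1065 − 525) / (log₂ 16 − log₂ 2) = 540 / (4 − 1) = 180 ms/bit
  a = 525 − 180 × 1 = 345 ms
Then RT(8) = 345 + 180 × log₂ 8 = 345 + 180 × 3 ≈ 885.000 ms.

885 ms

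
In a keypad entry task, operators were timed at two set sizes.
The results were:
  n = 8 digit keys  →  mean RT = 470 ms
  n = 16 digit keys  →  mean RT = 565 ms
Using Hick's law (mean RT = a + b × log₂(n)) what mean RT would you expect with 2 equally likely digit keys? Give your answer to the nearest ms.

Fit slope and intercept:
  b = (565 − 470) / (log₂ 16 − log₂ 8) = 95 / (4 − 3) = 95 ms/bit
  a = 470 − 95 × 3 = 185 ms
Then RT(2) = 185 + 95 × log₂ 2 = 185 + 95 × 1 ≈ 280.000 ms.

280 ms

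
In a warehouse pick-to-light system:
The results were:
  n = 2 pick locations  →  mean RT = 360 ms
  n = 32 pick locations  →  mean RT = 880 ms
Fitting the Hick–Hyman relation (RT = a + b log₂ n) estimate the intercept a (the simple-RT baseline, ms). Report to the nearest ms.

230 ms

b = (RT₂ − RT₁)/(log₂ n₂ − log₂ n₁) = (880 − 360)/(5 − 1) = 130 ms/bit.
a = RT₁ − b·log₂ n₁ = 360 − 130 × 1 = 230.000 ms.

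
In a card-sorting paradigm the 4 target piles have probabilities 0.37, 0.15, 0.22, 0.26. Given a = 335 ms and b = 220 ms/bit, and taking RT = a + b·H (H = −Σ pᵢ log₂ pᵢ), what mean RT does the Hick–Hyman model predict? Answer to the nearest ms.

759 ms

H = 0.37·log₂(1/0.37) + 0.15·log₂(1/0.15) + 0.22·log₂(1/0.22) + 0.26·log₂(1/0.26) = 1.9271 bits.
RT = 335 + 220 × 1.9271 = 758.97 ms.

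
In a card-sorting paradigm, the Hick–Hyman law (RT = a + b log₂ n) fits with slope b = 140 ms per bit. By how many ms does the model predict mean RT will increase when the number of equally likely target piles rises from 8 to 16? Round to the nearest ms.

Only the slope matters, since a is common to both: ΔRT = b·log₂(n₂/n₁).
log₂(16) − log₂(8) = log₂(16/8) = log₂(2) = 1.
ΔRT = 140 × 1.0000 = 140.000 ms.

140 ms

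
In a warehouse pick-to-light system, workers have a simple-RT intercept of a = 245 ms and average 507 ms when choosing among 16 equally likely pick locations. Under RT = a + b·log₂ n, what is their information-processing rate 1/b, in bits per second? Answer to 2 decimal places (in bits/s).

b = (507 − 245)/log₂ 16 = 262/4 = 65.500 ms per bit = 0.06550 s/bit; the reciprocal is 15.267 bits/s.

15.27 bits/s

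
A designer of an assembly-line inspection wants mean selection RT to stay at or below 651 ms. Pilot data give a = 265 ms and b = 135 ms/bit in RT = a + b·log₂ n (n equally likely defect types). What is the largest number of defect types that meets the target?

7

Set 265 + 135·log₂ n ≤ 651 → log₂ n ≤ (651 − 265)/135 = 2.8593.
So n ≤ 2^2.8593 = 7.256; the largest integer n is 7.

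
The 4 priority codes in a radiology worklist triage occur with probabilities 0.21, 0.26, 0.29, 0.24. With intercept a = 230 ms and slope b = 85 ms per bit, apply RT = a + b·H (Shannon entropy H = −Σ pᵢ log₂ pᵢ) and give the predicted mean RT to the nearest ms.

399 ms

H = 0.21·log₂(1/0.21) + 0.26·log₂(1/0.26) + 0.29·log₂(1/0.29) + 0.24·log₂(1/0.24) = 1.9901 bits.
RT = 230 + 85 × 1.9901 = 399.16 ms.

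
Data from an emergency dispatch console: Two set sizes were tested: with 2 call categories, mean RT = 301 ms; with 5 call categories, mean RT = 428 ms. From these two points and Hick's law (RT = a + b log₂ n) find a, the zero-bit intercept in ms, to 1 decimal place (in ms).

204.9 ms

The slope on a log₂ axis is (428 − 301) / (2.3219 − 1) = 96.072 ms/bit.
a = RT₁ − b·log₂ n₁ = 301 − 96.072 × 1 = 204.928 ms.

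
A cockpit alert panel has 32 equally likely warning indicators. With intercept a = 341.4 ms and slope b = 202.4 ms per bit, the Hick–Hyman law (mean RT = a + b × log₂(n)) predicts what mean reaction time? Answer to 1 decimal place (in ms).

1353.4 ms

log₂(32) = 5 bits, so RT = 341.4 + 202.4 × 5 ≈ 1353.400 ms.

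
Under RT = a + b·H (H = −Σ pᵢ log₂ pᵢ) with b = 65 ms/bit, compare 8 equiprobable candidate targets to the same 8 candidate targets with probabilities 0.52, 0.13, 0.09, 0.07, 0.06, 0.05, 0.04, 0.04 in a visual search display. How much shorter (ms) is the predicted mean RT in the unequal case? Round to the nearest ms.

Equiprobable entropy H₀ = log₂ 8 = 3.0000 bits.
Skewed entropy H = −Σ pᵢ log₂ pᵢ = 2.2856 bits.
ΔRT = b·(H₀ − H) = 65 × 0.7144 = 46.44 ms.

46 ms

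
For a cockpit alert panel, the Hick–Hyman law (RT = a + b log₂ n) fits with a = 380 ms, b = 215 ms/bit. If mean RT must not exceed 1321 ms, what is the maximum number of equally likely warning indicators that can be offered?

20

Information budget: (1321 − 380)/215 = 4.3767 bits, so n ≤ 2^4.3767 = 20.775 → at most 20.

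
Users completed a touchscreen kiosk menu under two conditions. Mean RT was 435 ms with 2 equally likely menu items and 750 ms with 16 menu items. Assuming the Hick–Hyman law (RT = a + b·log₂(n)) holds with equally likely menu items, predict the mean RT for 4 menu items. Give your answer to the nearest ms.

540 ms

Fit slope and intercept:
  b = (750 − 435) / (log₂ 16 − log₂ 2) = 315 / (4 − 1) = 105 ms/bit
  a = 435 − 105 × 1 = 330 ms
Then RT(4) = 330 + 105 × log₂ 4 = 330 + 105 × 2 ≈ 540.000 ms.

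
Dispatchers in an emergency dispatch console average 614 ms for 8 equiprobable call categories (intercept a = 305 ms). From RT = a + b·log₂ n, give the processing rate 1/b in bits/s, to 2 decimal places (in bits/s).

9.71 bits/s

b = (614 − 305)/log₂ 8 = 309/3 = 103.000 ms per bit = 0.10300 s/bit; the reciprocal is 9.709 bits/s.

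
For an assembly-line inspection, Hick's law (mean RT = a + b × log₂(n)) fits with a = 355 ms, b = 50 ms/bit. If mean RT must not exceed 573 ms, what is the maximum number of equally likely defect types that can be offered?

50·log₂ n ≤ 573 − 355 = 218, giving log₂ n ≤ 4.3600 and n ≤ 20.535. The largest whole number is 20.

20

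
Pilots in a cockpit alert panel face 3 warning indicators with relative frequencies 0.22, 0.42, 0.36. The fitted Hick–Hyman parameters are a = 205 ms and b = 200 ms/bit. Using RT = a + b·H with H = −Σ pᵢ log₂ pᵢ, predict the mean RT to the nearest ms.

Entropy contributions −pᵢ log₂ pᵢ: 0.4806, 0.5256, 0.5306; sum H = 1.5368 bits.
RT = a + bH = 205 + 200·1.5368 = 512.37 ms.

512 ms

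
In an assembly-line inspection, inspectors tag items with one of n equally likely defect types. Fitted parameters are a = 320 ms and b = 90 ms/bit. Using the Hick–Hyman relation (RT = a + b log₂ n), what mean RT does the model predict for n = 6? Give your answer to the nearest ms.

log₂(6) = 2.5850 bits, so RT = 320 + 90 × 2.5850 ≈ 552.647 ms.

553 ms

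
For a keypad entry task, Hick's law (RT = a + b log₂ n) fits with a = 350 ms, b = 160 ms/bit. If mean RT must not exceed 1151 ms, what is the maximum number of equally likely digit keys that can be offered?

Information budget: (1151 − 350)/160 = 5.0062 bits, so n ≤ 2^5.0062 = 32.139 → at most 32.

32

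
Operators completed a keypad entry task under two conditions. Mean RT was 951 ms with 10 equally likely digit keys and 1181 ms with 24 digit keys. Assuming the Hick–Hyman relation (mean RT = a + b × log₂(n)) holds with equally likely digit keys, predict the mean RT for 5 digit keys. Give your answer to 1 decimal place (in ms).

768.9 ms

RT is linear in log₂ n, so two points fix the line:
  b = (1181 − 951) / (log₂ 24 − log₂ 10) = 230 / (4.5850 − 3.3219) = 182.101 ms/bit
  a = 951 − 182.101 × 3.3219 = 346.073 ms
Then RT(5) = 346.073 + 182.101 × log₂ 5 = 346.073 + 182.101 × 2.3219 ≈ 768.899 ms.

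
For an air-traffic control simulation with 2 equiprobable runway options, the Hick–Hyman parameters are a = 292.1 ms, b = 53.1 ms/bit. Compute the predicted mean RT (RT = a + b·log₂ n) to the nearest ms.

log₂(2) = 1 bits, so RT = 292.1 + 53.1 × 1 ≈ 345.200 ms.

345 ms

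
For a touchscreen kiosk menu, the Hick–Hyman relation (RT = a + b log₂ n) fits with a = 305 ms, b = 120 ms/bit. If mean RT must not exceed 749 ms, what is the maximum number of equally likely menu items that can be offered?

Information budget: (749 − 305)/120 = 3.7000 bits, so n ≤ 2^3.7000 = 12.996 → at most 12.

12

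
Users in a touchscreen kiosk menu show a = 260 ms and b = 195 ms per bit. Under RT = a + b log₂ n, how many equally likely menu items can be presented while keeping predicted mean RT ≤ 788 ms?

6

Information budget: (788 − 260)/195 = 2.7077 bits, so n ≤ 2^2.7077 = 6.533 → at most 6.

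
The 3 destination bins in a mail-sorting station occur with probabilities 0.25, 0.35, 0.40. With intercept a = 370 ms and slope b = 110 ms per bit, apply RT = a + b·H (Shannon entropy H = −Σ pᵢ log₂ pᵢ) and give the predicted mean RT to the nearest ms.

Entropy contributions −pᵢ log₂ pᵢ: 0.5000, 0.5301, 0.5288; sum H = 1.5589 bits.
RT = a + bH = 370 + 110·1.5589 = 541.48 ms.

541 ms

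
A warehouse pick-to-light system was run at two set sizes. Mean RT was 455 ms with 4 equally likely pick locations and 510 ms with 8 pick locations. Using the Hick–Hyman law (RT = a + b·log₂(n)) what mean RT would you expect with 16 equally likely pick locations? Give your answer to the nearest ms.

565 ms

Solve the two-equation system in a and b:
  b = (510 − 455) / (log₂ 8 − log₂ 4) = 55 / (3 − 2) = 55 ms/bit
  a = 455 − 55 × 2 = 345 ms
Then RT(16) = 345 + 55 × log₂ 16 = 345 + 55 × 4 ≈ 565.000 ms.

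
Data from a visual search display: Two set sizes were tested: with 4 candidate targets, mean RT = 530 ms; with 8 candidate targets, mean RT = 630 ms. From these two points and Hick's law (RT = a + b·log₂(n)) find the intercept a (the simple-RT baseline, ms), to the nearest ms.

Slope: b = (630 − 530) / (log₂ 8 − log₂ 4) = 100/1.0000 = 100 ms/bit.
Intercept: a = 530 − 100·log₂(4) = 330.000 ms.

330 ms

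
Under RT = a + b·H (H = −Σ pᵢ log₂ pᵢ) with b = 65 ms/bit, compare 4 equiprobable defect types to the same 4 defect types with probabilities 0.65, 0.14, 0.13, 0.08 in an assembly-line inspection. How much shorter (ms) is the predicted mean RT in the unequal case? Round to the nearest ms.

34 ms

Equiprobable entropy H₀ = log₂ 4 = 2.0000 bits.
Skewed entropy H = −Σ pᵢ log₂ pᵢ = 1.4752 bits.
ΔRT = b·(H₀ − H) = 65 × 0.5248 = 34.11 ms.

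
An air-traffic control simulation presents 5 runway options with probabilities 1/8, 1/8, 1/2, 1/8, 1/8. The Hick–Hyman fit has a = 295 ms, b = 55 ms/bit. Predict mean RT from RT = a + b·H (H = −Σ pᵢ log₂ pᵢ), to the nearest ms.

H = −Σ pᵢ log₂ pᵢ = 0.125·3 + 0.125·3 + 0.5·1 + 0.125·3 + 0.125·3 = 2.000 bits.
RT = 295 + 55 × 2.000 = 405.00 ms.

405 ms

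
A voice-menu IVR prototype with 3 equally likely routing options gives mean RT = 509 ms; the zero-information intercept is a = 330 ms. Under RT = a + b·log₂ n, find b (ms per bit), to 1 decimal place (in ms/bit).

3 alternatives carry log₂ 3 = 1.5850 bits; the choice cost is 509 − 330 = 179 ms, so b = 179/1.5850 = 112.936 ms/bit.

112.9 ms/bit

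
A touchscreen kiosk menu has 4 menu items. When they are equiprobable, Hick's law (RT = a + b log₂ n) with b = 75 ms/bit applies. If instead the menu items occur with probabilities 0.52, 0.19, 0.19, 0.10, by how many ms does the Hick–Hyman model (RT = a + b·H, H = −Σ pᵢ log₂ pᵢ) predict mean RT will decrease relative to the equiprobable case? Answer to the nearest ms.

The RT saving is b·ΔH. Equiprobable H₀ = log₂(4) = 2.0000 bits; with the given probabilities H = 1.7332 bits.
b·(H₀ − H) = 75 × (2.0000 − 1.7332) = 20.01 ms.

20 ms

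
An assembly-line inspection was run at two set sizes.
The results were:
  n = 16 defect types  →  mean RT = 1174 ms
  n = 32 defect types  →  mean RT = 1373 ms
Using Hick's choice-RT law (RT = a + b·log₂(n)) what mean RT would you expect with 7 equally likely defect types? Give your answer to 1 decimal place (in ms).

936.7 ms

RT is linear in log₂ n, so two points fix the line:
  b = (1373 − 1174) / (log₂ 32 − log₂ 16) = 199 / (5 − 4) = 199.000 ms/bit
  a = 1174 − 199.000 × 4 = 378.000 ms
Then RT(7) = 378.000 + 199.000 × log₂ 7 = 378.000 + 199.000 × 2.8074 ≈ 936.664 ms.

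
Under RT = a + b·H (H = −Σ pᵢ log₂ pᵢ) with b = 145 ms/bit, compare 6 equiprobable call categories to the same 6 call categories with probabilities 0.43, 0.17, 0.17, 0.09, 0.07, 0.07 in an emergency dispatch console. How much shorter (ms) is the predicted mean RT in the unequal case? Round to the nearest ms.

50 ms

Equiprobable entropy H₀ = log₂ 6 = 2.5850 bits.
Skewed entropy H = −Σ pᵢ log₂ pᵢ = 2.2425 bits.
ΔRT = b·(H₀ − H) = 145 × 0.3425 = 49.66 ms.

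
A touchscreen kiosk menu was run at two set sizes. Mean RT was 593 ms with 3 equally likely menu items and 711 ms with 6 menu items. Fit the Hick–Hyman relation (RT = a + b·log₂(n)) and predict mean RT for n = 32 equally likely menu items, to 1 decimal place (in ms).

996.0 ms

Solve the two-equation system in a and b:
  b = (711 − 593) / (log₂ 6 − log₂ 3) = 118 / (2.5850 − 1.5850) = 118.000 ms/bit
  a = 593 − 118.000 × 1.5850 = 405.974 ms
Then RT(32) = 405.974 + 118.000 × log₂ 32 = 405.974 + 118.000 × 5 ≈ 995.974 ms.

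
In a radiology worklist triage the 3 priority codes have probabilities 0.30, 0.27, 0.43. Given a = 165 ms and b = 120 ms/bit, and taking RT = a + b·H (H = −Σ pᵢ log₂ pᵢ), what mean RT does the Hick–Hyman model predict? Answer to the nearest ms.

Entropy contributions −pᵢ log₂ pᵢ: 0.5211, 0.5100, 0.5236; sum H = 1.5547 bits.
RT = a + bH = 165 + 120·1.5547 = 351.56 ms.

352 ms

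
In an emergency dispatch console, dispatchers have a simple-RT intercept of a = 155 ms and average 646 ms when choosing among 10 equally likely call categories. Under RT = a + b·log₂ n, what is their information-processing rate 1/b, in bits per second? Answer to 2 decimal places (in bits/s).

b = (646 − 155)/log₂ 10 = 491/3.3219 = 147.806 ms per bit = 0.14781 s/bit; the reciprocal is 6.766 bits/s.

6.77 bits/s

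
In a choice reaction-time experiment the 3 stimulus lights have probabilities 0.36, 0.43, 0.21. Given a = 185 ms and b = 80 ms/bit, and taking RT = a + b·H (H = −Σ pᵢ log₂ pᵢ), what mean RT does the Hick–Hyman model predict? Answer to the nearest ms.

H = 0.36·log₂(1/0.36) + 0.43·log₂(1/0.43) + 0.21·log₂(1/0.21) = 1.5270 bits.
RT = 185 + 80 × 1.5270 = 307.16 ms.

307 ms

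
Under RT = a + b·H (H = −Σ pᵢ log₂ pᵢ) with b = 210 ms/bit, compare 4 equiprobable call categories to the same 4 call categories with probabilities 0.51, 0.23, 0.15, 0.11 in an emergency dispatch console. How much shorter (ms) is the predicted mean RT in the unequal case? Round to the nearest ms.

54 ms

Equiprobable entropy H₀ = log₂ 4 = 2.0000 bits.
Skewed entropy H = −Σ pᵢ log₂ pᵢ = 1.7439 bits.
ΔRT = b·(H₀ − H) = 210 × 0.2561 = 53.77 ms.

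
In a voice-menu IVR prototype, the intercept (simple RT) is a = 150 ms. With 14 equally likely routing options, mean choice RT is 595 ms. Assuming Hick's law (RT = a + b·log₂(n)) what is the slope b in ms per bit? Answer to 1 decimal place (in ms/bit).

14 alternatives carry log₂ 14 = 3.8074 bits; the choice cost is 595 − 150 = 445 ms, so b = 445/3.8074 = 116.879 ms/bit.

116.9 ms/bit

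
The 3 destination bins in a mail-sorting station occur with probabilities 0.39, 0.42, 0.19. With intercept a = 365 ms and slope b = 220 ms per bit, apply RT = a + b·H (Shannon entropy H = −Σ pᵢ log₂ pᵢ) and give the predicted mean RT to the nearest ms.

Entropy contributions −pᵢ log₂ pᵢ: 0.5298, 0.5256, 0.4552; sum H = 1.5107 bits.
RT = a + bH = 365 + 220·1.5107 = 697.35 ms.

697 ms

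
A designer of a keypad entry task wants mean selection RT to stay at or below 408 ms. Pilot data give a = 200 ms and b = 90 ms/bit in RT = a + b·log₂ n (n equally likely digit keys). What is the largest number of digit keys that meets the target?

90·log₂ n ≤ 408 − 200 = 208, giving log₂ n ≤ 2.3111 and n ≤ 4.963. The largest whole number is 4.

4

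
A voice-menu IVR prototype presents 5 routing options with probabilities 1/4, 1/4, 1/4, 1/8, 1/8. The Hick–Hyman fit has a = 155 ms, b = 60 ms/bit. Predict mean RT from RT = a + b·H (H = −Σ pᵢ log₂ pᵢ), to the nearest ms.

H = −Σ pᵢ log₂ pᵢ = 0.25·2 + 0.25·2 + 0.25·2 + 0.125·3 + 0.125·3 = 2.250 bits.
RT = 155 + 60 × 2.250 = 290.00 ms.

290 ms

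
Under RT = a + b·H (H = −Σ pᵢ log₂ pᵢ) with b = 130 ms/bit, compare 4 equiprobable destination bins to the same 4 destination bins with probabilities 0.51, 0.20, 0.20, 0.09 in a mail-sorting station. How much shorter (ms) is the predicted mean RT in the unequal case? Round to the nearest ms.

34 ms

The RT saving is b·ΔH. Equiprobable H₀ = log₂(4) = 2.0000 bits; with the given probabilities H = 1.7369 bits.
b·(H₀ − H) = 130 × (2.0000 − 1.7369) = 34.21 ms.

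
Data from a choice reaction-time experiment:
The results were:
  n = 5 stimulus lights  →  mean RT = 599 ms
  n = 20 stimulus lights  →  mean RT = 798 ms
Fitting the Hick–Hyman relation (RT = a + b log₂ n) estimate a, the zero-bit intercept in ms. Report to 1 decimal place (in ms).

The slope on a log₂ axis is (798 − 599) / (4.3219 − 2.3219) = 99.500 ms/bit.
a = RT₁ − b·log₂ n₁ = 599 − 99.500 × 2.3219 = 367.968 ms.

368.0 ms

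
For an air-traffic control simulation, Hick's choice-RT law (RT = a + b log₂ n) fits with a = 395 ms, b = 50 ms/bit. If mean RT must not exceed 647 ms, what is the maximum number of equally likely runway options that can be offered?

32

50·log₂ n ≤ 647 − 395 = 252, giving log₂ n ≤ 5.0400 and n ≤ 32.900. The largest whole number is 32.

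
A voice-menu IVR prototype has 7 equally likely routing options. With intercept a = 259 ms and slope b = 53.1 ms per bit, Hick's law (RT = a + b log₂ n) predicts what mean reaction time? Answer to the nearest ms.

log₂(7) = 2.8074 bits, so RT = 259 + 53.1 × 2.8074 ≈ 408.071 ms.

408 ms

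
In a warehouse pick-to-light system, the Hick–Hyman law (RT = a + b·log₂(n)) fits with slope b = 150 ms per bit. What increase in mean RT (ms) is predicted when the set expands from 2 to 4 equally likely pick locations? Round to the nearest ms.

150 ms

The intercept a cancels: ΔRT = b·(log₂ n₂ − log₂ n₁) = b·log₂(n₂/n₁).
log₂(4) − log₂(2) = log₂(4/2) = log₂(2) = 1.
ΔRT = 150 × 1.0000 = 150.000 ms.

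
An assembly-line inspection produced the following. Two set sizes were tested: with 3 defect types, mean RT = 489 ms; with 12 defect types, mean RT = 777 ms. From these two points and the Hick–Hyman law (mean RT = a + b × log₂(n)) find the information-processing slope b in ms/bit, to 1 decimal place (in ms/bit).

144.0 ms/bit

The slope on a log₂ axis is (777 − 489) / (3.5850 − 1.5850) = 144.000 ms/bit.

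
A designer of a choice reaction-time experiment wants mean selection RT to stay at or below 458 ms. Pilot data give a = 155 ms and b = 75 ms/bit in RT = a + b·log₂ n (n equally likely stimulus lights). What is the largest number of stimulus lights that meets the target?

Information budget: (458 − 155)/75 = 4.0400 bits, so n ≤ 2^4.0400 = 16.450 → at most 16.

16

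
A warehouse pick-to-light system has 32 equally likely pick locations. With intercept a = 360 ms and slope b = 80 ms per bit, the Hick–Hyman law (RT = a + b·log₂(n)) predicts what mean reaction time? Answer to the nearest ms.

760 ms

log₂(32) = 5 bits, so RT = 360 + 80 × 5 ≈ 760.000 ms.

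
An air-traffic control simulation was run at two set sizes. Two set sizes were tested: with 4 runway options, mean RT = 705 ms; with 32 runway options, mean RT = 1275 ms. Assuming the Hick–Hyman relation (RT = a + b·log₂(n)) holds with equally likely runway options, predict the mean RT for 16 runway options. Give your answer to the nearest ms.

With log₂ n on the abscissa the relation is linear; from the two conditions:
  b = (1275 − 705) / (log₂ 32 − log₂ 4) = 570 / (5 − 2) = 190 ms/bit
  a = 705 − 190 × 2 = 325 ms
Then RT(16) = 325 + 190 × log₂ 16 = 325 + 190 × 4 ≈ 1085.000 ms.

1085 ms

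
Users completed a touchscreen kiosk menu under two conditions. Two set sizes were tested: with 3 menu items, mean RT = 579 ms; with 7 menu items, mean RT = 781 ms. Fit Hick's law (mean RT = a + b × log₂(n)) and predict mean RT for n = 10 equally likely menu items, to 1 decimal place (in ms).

866.0 ms

Fit slope and intercept:
  b = (781 − 579) / (log₂ 7 − log₂ 3) = 202 / (2.8074 − 1.5850) = 165.250 ms/bit
  a = 579 − 165.250 × 1.5850 = 317.085 ms
Then RT(10) = 317.085 + 165.250 × log₂ 10 = 317.085 + 165.250 × 3.3219 ≈ 866.033 ms.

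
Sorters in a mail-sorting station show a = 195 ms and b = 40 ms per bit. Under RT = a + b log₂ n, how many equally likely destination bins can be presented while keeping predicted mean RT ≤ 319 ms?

Information budget: (319 − 195)/40 = 3.1000 bits, so n ≤ 2^3.1000 = 8.574 → at most 8.

8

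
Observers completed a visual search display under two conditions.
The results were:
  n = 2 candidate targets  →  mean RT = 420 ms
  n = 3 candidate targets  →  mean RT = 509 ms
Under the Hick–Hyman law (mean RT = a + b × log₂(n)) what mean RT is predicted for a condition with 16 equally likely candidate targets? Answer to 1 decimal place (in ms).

With log₂ n on the abscissa the relation is linear; from the two conditions:
  b = (509 − 420) / (log₂ 3 − log₂ 2) = 89 / (1.5850 − 1) = 152.147 ms/bit
  a = 420 − 152.147 × 1 = 267.853 ms
Then RT(16) = 267.853 + 152.147 × log₂ 16 = 267.853 + 152.147 × 4 ≈ 876.440 ms.

876.4 ms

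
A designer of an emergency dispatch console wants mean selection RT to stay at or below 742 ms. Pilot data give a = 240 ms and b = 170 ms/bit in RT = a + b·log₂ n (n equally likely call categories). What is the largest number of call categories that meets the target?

7

Set 240 + 170·log₂ n ≤ 742 → log₂ n ≤ (742 − 240)/170 = 2.9529.
So n ≤ 2^2.9529 = 7.743; the largest integer n is 7.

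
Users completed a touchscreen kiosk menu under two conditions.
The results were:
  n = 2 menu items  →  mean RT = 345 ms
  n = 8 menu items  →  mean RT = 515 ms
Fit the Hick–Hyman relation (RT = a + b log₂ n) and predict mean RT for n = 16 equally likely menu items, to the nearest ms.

RT is linear in log₂ n, so two points fix the line:
  b = (515 − 345) / (log₂ 8 − log₂ 2) = 170 / (3 − 1) = 85 ms/bit
  a = 345 − 85 × 1 = 260 ms
Then RT(16) = 260 + 85 × log₂ 16 = 260 + 85 × 4 ≈ 600.000 ms.

600 ms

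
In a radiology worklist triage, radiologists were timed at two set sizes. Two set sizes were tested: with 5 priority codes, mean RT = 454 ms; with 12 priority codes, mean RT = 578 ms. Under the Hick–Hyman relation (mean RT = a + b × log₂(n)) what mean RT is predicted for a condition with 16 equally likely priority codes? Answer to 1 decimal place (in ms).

RT is linear in log₂ n, so two points fix the line:
  b = (578 − 454) / (log₂ 12 − log₂ 5) = 124 / (3.5850 − 2.3219) = 98.176 ms/bit
  a = 454 − 98.176 × 2.3219 = 226.042 ms
Then RT(16) = 226.042 + 98.176 × log₂ 16 = 226.042 + 98.176 × 4 ≈ 618.747 ms.

618.7 ms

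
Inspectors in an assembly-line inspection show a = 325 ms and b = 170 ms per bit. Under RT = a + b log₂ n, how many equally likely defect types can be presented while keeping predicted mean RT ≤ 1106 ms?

Information budget: (1106 − 325)/170 = 4.5941 bits, so n ≤ 2^4.5941 = 24.153 → at most 24.

24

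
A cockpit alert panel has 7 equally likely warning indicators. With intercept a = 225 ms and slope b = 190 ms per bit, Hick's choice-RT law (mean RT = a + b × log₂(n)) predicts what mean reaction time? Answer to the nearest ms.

758 ms

log₂(7) = 2.8074 bits, so RT = 225 + 190 × 2.8074 ≈ 758.397 ms.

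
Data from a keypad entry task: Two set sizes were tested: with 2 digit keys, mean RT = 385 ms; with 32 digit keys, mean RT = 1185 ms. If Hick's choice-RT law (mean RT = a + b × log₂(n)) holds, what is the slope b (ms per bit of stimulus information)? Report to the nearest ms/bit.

b = (RT₂ − RT₁)/(log₂ n₂ − log₂ n₁) = (1185 − 385)/(5 − 1) = 200 ms/bit.

200 ms/bit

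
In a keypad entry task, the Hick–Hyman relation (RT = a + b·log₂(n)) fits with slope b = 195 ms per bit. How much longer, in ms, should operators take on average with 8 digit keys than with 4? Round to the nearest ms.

Only the slope matters, since a is common to both: ΔRT = b·log₂(n₂/n₁).
log₂(8) − log₂(4) = log₂(8/4) = log₂(2) = 1.
ΔRT = 195 × 1.0000 = 195.000 ms.

195 ms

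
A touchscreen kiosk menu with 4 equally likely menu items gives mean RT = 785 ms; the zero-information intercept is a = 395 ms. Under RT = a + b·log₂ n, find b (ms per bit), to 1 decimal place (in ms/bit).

195.0 ms/bit

b = (785 − 395) / log₂(4) = 390 / 2 = 195.000 ms/bit.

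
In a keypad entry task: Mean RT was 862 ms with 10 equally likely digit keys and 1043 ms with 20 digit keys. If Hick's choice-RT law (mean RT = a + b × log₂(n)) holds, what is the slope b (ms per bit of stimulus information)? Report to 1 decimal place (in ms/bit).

The slope on a log₂ axis is (1043 − 862) / (4.3219 − 3.3219) = 181.000 ms/bit.

181.0 ms/bit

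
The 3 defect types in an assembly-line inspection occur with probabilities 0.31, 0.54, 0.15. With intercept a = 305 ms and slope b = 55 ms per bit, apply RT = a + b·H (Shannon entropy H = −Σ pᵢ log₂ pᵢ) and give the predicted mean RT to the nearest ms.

Entropy contributions −pᵢ log₂ pᵢ: 0.5238, 0.4800, 0.4105; sum H = 1.4144 bits.
RT = a + bH = 305 + 55·1.4144 = 382.79 ms.

383 ms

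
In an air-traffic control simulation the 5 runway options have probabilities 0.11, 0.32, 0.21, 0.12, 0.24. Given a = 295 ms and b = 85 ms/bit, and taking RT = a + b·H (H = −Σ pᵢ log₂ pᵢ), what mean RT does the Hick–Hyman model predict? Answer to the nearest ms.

483 ms

H = 0.11·log₂(1/0.11) + 0.32·log₂(1/0.32) + 0.21·log₂(1/0.21) + 0.12·log₂(1/0.12) + 0.24·log₂(1/0.24) = 2.2103 bits.
RT = 295 + 85 × 2.2103 = 482.88 ms.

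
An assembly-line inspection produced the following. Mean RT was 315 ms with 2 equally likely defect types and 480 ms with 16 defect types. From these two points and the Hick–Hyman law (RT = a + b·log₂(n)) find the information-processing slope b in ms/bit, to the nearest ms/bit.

The slope on a log₂ axis is (480 − 315) / (4 − 1) = 55 ms/bit.

55 ms/bit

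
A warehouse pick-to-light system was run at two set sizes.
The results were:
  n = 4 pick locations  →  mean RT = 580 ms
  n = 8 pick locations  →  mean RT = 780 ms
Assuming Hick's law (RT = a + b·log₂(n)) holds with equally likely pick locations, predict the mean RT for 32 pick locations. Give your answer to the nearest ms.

1180 ms

Solve the two-equation system in a and b:
  b = (780 − 580) / (log₂ 8 − log₂ 4) = 200 / (3 − 2) = 200 ms/bit
  a = 580 − 200 × 2 = 180 ms
Then RT(32) = 180 + 200 × log₂ 32 = 180 + 200 × 5 ≈ 1180.000 ms.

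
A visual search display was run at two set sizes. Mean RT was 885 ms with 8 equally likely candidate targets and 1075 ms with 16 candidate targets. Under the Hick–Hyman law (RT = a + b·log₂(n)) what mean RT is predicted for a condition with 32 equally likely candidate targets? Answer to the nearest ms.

Fit slope and intercept:
  b = (1075 − 885) / (log₂ 16 − log₂ 8) = 190 / (4 − 3) = 190 ms/bit
  a = 885 − 190 × 3 = 315 ms
Then RT(32) = 315 + 190 × log₂ 32 = 315 + 190 × 5 ≈ 1265.000 ms.

1265 ms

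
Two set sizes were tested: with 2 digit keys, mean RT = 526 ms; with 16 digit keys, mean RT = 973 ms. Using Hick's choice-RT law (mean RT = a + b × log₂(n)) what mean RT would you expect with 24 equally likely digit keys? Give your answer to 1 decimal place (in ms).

Solve the two-equation system in a and b:
  b = (973 − 526) / (log₂ 16 − log₂ 2) = 447 / (4 − 1) = 149.000 ms/bit
  a = 526 − 149.000 × 1 = 377.000 ms
Then RT(24) = 377.000 + 149.000 × log₂ 24 = 377.000 + 149.000 × 4.5850 ≈ 1060.159 ms.

1060.2 ms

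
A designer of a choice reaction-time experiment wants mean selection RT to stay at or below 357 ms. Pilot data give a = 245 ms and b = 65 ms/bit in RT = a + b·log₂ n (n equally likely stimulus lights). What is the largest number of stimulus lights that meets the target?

3

65·log₂ n ≤ 357 − 245 = 112, giving log₂ n ≤ 1.7231 and n ≤ 3.301. The largest whole number is 3.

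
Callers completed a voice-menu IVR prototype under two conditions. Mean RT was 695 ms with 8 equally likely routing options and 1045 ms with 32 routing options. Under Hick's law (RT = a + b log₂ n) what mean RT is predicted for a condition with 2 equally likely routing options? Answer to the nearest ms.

345 ms

Fit slope and intercept:
  b = (1045 − 695) / (log₂ 32 − log₂ 8) = 350 / (5 − 3) = 175 ms/bit
  a = 695 − 175 × 3 = 170 ms
Then RT(2) = 170 + 175 × log₂ 2 = 170 + 175 × 1 ≈ 345.000 ms.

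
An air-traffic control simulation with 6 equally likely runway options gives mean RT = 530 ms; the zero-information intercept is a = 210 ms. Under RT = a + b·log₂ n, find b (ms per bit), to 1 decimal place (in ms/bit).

123.8 ms/bit

log₂(6) = 2.5850 bits.
b = (RT − a)/log₂ n = (530 − 210) / 2.5850 = 123.793 ms/bit.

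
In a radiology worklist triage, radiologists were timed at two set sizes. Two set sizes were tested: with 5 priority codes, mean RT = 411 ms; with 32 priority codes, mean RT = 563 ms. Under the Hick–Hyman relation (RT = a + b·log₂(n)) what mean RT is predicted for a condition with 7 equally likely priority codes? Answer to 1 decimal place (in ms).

RT is linear in log₂ n, so two points fix the line:
  b = (563 − 411) / (log₂ 32 − log₂ 5) = 152 / (5 − 2.3219) = 56.757 ms/bit
  a = 411 − 56.757 × 2.3219 = 279.214 ms
Then RT(7) = 279.214 + 56.757 × log₂ 7 = 279.214 + 56.757 × 2.8074 ≈ 438.551 ms.

438.6 ms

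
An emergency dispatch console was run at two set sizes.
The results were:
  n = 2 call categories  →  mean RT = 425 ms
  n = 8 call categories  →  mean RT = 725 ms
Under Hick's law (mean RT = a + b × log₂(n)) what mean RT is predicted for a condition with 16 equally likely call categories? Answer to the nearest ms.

875 ms

Fit slope and intercept:
  b = (725 − 425) / (log₂ 8 − log₂ 2) = 300 / (3 − 1) = 150 ms/bit
  a = 425 − 150 × 1 = 275 ms
Then RT(16) = 275 + 150 × log₂ 16 = 275 + 150 × 4 ≈ 875.000 ms.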